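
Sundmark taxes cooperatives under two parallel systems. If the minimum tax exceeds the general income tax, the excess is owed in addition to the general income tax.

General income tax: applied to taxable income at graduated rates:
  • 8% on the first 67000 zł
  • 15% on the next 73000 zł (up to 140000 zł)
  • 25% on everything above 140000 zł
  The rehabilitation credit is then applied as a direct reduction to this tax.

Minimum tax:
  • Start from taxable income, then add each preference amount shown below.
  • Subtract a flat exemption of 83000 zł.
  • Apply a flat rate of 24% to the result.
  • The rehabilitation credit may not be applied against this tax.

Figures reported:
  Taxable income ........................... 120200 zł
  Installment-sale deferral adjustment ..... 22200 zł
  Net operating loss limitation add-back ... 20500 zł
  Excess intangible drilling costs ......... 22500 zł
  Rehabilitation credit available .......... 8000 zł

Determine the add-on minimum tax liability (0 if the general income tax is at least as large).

19236 zł

Minimum tax:
  Adjusted income: 120200 zł + 22200 zł + 20500 zł + 22500 zł = 185400 zł
  Less exemption 83000 zł → base 102400 zł
  102400 zł × 24% = 24576 zł

General income tax:
  67000 zł × 8% = 5360 zł
  53200 zł × 15% = 7980 zł
  → 13340 zł
  Less rehabilitation credit 8000 zł → 5340 zł

Excess of minimum tax over general income tax: 24576 zł − 5340 zł = 19236 zł.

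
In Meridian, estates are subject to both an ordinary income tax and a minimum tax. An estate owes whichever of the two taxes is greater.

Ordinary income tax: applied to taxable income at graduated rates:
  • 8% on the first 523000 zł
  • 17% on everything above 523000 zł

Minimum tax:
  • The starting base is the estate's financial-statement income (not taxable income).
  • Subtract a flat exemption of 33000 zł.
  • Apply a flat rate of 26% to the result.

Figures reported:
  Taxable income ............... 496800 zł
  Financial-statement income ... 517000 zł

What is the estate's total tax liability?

Minimum tax:
  Base (financial-statement income): 517000 zł
  Less exemption 33000 zł → base 484000 zł
  484000 zł × 26% = 125840 zł

Ordinary income tax:
  496800 zł × 8% = 39744 zł

125840 zł > 39744 zł, so the minimum tax is the binding amount.

125840 zł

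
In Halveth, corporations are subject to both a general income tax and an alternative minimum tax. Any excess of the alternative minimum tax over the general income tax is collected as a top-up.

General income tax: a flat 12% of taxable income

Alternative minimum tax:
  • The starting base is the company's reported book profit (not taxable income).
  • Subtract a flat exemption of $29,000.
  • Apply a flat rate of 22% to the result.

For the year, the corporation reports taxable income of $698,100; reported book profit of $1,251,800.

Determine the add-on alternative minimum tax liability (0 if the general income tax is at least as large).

General income tax:
  $698,100 × 12% = $83,772

Alternative minimum tax:
  Base (reported book profit): $1,251,800
  Less exemption $29,000 → base $1,222,800
  $1,222,800 × 22% = $269,016

Excess of alternative minimum tax over general income tax: $269,016 − $83,772 = $185,244.

$185,244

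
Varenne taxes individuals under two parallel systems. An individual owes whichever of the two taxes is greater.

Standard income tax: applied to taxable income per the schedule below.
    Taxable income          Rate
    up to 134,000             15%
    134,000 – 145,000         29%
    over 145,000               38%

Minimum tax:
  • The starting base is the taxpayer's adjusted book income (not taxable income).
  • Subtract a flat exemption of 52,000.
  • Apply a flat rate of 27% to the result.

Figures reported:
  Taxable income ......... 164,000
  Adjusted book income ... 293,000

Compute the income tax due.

Standard income tax:
  134,000 × 15% = 20,100
  11,000 × 29% = 3,190
  19,000 × 38% = 7,220
  → 30,510

Minimum tax:
  Base (adjusted book income): 293,000
  Less exemption 52,000 → base 241,000
  241,000 × 27% = 65,070

65,070 > 30,510, so the minimum tax is the binding amount.

65,070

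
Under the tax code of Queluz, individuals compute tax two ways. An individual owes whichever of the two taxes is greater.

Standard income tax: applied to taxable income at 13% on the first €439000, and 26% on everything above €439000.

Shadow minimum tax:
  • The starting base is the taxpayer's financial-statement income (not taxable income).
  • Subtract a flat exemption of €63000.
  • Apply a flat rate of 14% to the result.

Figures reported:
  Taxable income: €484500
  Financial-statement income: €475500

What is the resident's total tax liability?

Shadow minimum tax:
  Base (financial-statement income): €475500
  Less exemption €63000 → base €412500
  €412500 × 14% = €57750

Standard income tax:
  €439000 × 13% = €57070
  €45500 × 26% = €11830
  → €68900

€68900 > €57750, so the standard income tax governs.

€68900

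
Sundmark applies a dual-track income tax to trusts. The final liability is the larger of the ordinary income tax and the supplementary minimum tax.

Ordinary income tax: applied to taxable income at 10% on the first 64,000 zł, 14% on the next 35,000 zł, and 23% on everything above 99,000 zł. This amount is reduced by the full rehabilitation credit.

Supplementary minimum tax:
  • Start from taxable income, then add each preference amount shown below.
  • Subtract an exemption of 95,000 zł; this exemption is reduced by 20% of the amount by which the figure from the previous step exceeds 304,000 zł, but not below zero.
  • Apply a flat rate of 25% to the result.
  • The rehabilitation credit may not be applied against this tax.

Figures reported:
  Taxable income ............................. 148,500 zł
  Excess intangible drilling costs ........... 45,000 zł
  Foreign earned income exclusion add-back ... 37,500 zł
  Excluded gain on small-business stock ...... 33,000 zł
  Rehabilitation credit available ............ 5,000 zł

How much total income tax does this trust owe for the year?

Supplementary minimum tax:
  Adjusted income: 148,500 zł + 45,000 zł + 37,500 zł + 33,000 zł = 264,000 zł
  Exemption: 264,000 zł ≤ 304,000 zł, so full 95,000 zł applies
  Base: 264,000 zł − 95,000 zł = 169,000 zł
  169,000 zł × 25% = 42,250 zł

Ordinary income tax:
  64,000 zł × 10% = 6,400 zł
  35,000 zł × 14% = 4,900 zł
  49,500 zł × 23% = 11,385 zł
  → 22,685 zł
  Less rehabilitation credit 5,000 zł → 17,685 zł

42,250 zł > 17,685 zł, so the supplementary minimum tax is the binding amount.

42,250 zł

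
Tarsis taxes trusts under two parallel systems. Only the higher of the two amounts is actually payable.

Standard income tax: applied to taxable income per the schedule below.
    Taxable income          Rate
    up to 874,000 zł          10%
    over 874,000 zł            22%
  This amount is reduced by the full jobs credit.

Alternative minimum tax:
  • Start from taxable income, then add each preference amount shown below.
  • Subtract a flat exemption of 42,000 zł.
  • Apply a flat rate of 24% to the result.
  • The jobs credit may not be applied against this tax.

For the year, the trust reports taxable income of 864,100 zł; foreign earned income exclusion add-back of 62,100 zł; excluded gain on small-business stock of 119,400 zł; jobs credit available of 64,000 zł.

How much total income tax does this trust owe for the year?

Standard income tax:
  864,100 zł × 10% = 86,410 zł
  Less jobs credit 64,000 zł → 22,410 zł

Alternative minimum tax:
  Adjusted income: 864,100 zł + 62,100 zł + 119,400 zł = 1,045,600 zł
  Less exemption 42,000 zł → base 1,003,600 zł
  1,003,600 zł × 24% = 240,864 zł

240,864 zł > 22,410 zł, so the alternative minimum tax is the binding amount.

240,864 zł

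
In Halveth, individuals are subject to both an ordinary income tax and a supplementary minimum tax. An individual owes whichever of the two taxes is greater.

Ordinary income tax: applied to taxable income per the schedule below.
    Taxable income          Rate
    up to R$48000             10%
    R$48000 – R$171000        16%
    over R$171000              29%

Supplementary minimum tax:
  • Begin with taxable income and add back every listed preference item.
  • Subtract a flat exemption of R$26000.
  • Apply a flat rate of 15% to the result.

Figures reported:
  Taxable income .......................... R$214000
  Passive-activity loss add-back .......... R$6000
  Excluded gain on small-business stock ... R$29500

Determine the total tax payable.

Ordinary income tax:
  R$48000 × 10% = R$4800
  R$123000 × 16% = R$19680
  R$43000 × 29% = R$12470
  → R$36950

Supplementary minimum tax:
  Adjusted income: R$214000 + R$6000 + R$29500 = R$249500
  Less exemption R$26000 → base R$223500
  R$223500 × 15% = R$33525

R$36950 > R$33525, so the ordinary income tax governs.

R$36950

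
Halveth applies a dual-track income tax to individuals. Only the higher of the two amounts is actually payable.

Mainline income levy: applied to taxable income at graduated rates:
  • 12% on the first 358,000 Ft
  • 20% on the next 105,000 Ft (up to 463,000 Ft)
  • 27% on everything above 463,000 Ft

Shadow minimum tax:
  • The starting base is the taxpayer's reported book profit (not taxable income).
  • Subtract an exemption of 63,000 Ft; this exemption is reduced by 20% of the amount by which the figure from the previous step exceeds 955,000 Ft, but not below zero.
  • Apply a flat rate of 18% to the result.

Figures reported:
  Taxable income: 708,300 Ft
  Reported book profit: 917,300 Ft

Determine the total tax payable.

Shadow minimum tax:
  Base (reported book profit): 917,300 Ft
  Exemption: 917,300 Ft ≤ 955,000 Ft, so full 63,000 Ft applies
  Base: 917,300 Ft − 63,000 Ft = 854,300 Ft
  854,300 Ft × 18% = 153,774 Ft

Mainline income levy:
  358,000 Ft × 12% = 42,960 Ft
  105,000 Ft × 20% = 21,000 Ft
  245,300 Ft × 27% = 66,231 Ft
  → 130,191 Ft

153,774 Ft > 130,191 Ft, so the shadow minimum tax is the binding amount.

153,774 Ft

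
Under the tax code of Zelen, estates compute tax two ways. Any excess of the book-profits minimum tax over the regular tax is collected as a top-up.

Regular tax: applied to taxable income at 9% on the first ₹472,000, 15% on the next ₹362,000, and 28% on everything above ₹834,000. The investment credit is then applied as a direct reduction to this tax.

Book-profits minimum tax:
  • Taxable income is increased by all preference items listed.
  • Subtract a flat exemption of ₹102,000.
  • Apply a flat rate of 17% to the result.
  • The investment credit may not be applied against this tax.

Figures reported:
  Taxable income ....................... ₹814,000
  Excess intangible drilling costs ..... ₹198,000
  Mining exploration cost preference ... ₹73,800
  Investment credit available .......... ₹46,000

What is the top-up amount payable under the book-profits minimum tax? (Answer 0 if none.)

Regular tax:
  ₹472,000 × 9% = ₹42,480
  ₹342,000 × 15% = ₹51,300
  → ₹93,780
  Less investment credit ₹46,000 → ₹47,780

Book-profits minimum tax:
  Adjusted income: ₹814,000 + ₹198,000 + ₹73,800 = ₹1,085,800
  Less exemption ₹102,000 → base ₹983,800
  ₹983,800 × 17% = ₹167,246

Excess of book-profits minimum tax over regular tax: ₹167,246 − ₹47,780 = ₹119,466.

₹119,466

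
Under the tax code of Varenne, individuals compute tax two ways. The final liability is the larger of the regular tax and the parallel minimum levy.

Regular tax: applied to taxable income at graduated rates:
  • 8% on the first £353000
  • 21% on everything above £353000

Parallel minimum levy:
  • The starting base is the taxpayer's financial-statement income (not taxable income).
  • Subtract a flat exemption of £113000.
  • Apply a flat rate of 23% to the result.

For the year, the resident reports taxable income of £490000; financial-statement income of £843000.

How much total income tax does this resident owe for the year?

£167900

Parallel minimum levy:
  Base (financial-statement income): £843000
  Less exemption £113000 → base £730000
  £730000 × 23% = £167900

Regular tax:
  £353000 × 8% = £28240
  £137000 × 21% = £28770
  → £57010

£167900 > £57010, so the parallel minimum levy is the binding amount.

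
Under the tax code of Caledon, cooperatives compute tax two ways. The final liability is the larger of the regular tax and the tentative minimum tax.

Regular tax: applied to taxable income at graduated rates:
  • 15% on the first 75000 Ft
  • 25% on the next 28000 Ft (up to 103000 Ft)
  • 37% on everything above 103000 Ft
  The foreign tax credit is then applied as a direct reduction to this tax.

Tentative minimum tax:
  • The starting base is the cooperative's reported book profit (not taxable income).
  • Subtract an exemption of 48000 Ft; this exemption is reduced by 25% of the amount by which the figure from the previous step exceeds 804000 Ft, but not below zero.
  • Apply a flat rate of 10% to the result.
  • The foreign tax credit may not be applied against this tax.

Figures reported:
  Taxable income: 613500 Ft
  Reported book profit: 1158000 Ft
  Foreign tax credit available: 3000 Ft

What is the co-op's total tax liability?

204135 Ft

Regular tax:
  75000 Ft × 15% = 11250 Ft
  28000 Ft × 25% = 7000 Ft
  510500 Ft × 37% = 188885 Ft
  → 207135 Ft
  Less foreign tax credit 3000 Ft → 204135 Ft

Tentative minimum tax:
  Base (reported book profit): 1158000 Ft
  Exemption: 25% × (1158000 Ft − 804000 Ft) = 88500 Ft ≥ 48000 Ft, so the exemption is fully phased out
  Base: 1158000 Ft − 0 Ft = 1158000 Ft
  1158000 Ft × 10% = 115800 Ft

204135 Ft > 115800 Ft, so the regular tax governs.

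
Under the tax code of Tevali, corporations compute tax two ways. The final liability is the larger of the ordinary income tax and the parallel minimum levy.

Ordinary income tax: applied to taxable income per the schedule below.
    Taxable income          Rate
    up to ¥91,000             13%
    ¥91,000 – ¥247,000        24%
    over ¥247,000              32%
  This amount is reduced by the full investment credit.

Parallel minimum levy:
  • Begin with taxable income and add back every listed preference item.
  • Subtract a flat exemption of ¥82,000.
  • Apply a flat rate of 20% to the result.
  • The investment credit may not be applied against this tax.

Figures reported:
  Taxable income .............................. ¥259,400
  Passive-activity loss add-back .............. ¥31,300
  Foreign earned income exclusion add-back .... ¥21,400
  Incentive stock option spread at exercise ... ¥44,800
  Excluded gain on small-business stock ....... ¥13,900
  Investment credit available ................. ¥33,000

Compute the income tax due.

¥57,760

Ordinary income tax:
  ¥91,000 × 13% = ¥11,830
  ¥156,000 × 24% = ¥37,440
  ¥12,400 × 32% = ¥3,968
  → ¥53,238
  Less investment credit ¥33,000 → ¥20,238

Parallel minimum levy:
  Adjusted income: ¥259,400 + ¥31,300 + ¥21,400 + ¥44,800 + ¥13,900 = ¥370,800
  Less exemption ¥82,000 → base ¥288,800
  ¥288,800 × 20% = ¥57,760

¥57,760 > ¥20,238, so the parallel minimum levy is the binding amount.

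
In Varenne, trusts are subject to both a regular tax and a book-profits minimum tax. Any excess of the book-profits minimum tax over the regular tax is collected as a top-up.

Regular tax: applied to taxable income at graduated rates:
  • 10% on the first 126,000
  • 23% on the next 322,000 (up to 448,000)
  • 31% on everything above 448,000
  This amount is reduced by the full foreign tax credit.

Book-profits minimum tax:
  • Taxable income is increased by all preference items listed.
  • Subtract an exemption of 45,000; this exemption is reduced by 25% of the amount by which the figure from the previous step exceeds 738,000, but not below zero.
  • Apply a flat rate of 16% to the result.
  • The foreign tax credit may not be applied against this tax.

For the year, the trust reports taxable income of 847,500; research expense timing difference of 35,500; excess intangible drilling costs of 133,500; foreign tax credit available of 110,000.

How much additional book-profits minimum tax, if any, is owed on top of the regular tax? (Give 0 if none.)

62,135

Regular tax:
  126,000 × 10% = 12,600
  322,000 × 23% = 74,060
  399,500 × 31% = 123,845
  → 210,505
  Less foreign tax credit 110,000 → 100,505

Book-profits minimum tax:
  Adjusted income: 847,500 + 35,500 + 133,500 = 1,016,500
  Exemption: 25% × (1,016,500 − 738,000) = 69,625 ≥ 45,000, so the exemption is fully phased out
  Base: 1,016,500 − 0 = 1,016,500
  1,016,500 × 16% = 162,640

Excess of book-profits minimum tax over regular tax: 162,640 − 100,505 = 62,135.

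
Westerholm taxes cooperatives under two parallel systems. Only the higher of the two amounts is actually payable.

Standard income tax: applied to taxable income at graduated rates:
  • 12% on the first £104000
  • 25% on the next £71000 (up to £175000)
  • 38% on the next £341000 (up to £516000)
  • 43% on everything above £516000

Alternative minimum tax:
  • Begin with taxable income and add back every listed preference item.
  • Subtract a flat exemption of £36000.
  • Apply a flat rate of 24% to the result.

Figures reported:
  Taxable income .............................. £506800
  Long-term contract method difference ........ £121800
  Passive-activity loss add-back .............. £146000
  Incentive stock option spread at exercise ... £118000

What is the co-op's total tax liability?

Standard income tax:
  £104000 × 12% = £12480
  £71000 × 25% = £17750
  £331800 × 38% = £126084
  → £156314

Alternative minimum tax:
  Adjusted income: £506800 + £121800 + £146000 + £118000 = £892600
  Less exemption £36000 → base £856600
  £856600 × 24% = £205584

£205584 > £156314, so the alternative minimum tax is the binding amount.

£205584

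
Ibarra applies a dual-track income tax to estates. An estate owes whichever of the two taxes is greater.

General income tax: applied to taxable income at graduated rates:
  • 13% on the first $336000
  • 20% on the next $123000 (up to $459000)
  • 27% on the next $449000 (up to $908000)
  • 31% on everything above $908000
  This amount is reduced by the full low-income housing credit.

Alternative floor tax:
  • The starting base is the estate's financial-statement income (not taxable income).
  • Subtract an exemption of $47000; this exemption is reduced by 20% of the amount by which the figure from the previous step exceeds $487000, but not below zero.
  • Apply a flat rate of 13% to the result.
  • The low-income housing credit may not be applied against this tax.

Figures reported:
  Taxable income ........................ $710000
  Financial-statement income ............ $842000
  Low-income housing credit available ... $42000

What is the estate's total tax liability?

$109460

General income tax:
  $336000 × 13% = $43680
  $123000 × 20% = $24600
  $251000 × 27% = $67770
  → $136050
  Less low-income housing credit $42000 → $94050

Alternative floor tax:
  Base (financial-statement income): $842000
  Exemption: 20% × ($842000 − $487000) = $71000 ≥ $47000, so the exemption is fully phased out
  Base: $842000 − $0 = $842000
  $842000 × 13% = $109460

$109460 > $94050, so the alternative floor tax is the binding amount.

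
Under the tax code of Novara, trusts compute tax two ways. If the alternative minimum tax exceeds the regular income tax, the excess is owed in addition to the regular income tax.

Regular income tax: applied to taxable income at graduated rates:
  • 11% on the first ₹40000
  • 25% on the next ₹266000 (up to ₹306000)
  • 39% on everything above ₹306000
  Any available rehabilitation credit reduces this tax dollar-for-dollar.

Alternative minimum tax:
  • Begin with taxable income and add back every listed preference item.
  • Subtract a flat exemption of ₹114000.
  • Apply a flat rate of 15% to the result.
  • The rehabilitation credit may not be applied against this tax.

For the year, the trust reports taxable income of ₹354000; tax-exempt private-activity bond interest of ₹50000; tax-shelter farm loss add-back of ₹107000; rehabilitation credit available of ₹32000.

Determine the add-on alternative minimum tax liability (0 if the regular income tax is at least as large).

₹1930

Regular income tax:
  ₹40000 × 11% = ₹4400
  ₹266000 × 25% = ₹66500
  ₹48000 × 39% = ₹18720
  → ₹89620
  Less rehabilitation credit ₹32000 → ₹57620

Alternative minimum tax:
  Adjusted income: ₹354000 + ₹50000 + ₹107000 = ₹511000
  Less exemption ₹114000 → base ₹397000
  ₹397000 × 15% = ₹59550

Excess of alternative minimum tax over regular income tax: ₹59550 − ₹57620 = ₹1930.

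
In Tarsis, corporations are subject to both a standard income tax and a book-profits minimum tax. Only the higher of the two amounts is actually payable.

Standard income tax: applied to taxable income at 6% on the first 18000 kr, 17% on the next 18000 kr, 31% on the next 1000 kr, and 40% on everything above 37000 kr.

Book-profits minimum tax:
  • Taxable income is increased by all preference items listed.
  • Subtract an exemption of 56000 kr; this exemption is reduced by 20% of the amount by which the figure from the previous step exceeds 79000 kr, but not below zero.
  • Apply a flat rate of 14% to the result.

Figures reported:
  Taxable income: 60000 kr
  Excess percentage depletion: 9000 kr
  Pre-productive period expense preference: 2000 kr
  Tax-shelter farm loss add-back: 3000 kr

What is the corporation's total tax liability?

13650 kr

Standard income tax:
  18000 kr × 6% = 1080 kr
  18000 kr × 17% = 3060 kr
  1000 kr × 31% = 310 kr
  23000 kr × 40% = 9200 kr
  → 13650 kr

Book-profits minimum tax:
  Adjusted income: 60000 kr + 9000 kr + 2000 kr + 3000 kr = 74000 kr
  Exemption: 74000 kr ≤ 79000 kr, so full 56000 kr applies
  Base: 74000 kr − 56000 kr = 18000 kr
  18000 kr × 14% = 2520 kr

13650 kr > 2520 kr, so the standard income tax governs.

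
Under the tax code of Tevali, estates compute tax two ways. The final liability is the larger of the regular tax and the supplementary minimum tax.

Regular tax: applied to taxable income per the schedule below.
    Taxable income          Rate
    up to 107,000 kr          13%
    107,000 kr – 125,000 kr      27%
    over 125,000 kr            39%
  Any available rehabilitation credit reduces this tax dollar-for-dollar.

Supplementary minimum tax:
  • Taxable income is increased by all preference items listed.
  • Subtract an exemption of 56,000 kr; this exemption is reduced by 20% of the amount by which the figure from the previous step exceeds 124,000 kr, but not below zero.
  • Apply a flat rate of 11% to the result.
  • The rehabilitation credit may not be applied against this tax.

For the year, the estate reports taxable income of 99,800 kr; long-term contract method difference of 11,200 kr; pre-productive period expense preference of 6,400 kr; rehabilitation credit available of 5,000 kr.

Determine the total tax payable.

7,974 kr

Regular tax:
  99,800 kr × 13% = 12,974 kr
  Less rehabilitation credit 5,000 kr → 7,974 kr

Supplementary minimum tax:
  Adjusted income: 99,800 kr + 11,200 kr + 6,400 kr = 117,400 kr
  Exemption: 117,400 kr ≤ 124,000 kr, so full 56,000 kr applies
  Base: 117,400 kr − 56,000 kr = 61,400 kr
  61,400 kr × 11% = 6,754 kr

7,974 kr > 6,754 kr, so the regular tax governs.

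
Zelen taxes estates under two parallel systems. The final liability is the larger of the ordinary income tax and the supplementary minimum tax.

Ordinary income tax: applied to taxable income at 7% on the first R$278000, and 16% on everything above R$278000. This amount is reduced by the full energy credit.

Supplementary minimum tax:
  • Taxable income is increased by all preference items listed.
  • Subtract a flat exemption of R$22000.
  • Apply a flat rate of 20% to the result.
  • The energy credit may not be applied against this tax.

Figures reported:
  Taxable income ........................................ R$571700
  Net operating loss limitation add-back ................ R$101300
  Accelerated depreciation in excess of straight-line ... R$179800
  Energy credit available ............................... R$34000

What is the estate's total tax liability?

R$166160

Ordinary income tax:
  R$278000 × 7% = R$19460
  R$293700 × 16% = R$46992
  → R$66452
  Less energy credit R$34000 → R$32452

Supplementary minimum tax:
  Adjusted income: R$571700 + R$101300 + R$179800 = R$852800
  Less exemption R$22000 → base R$830800
  R$830800 × 20% = R$166160

R$166160 > R$32452, so the supplementary minimum tax is the binding amount.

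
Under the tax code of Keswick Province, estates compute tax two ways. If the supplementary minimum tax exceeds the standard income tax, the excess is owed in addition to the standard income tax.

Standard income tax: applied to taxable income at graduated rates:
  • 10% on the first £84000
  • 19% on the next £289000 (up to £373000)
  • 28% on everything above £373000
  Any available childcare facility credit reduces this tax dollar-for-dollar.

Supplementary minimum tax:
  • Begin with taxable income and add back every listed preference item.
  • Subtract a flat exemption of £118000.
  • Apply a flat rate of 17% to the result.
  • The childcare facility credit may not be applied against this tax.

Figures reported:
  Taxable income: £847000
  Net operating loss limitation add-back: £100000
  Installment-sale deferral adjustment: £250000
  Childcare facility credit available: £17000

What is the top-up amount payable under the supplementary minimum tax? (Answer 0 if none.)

£4400

Supplementary minimum tax:
  Adjusted income: £847000 + £100000 + £250000 = £1197000
  Less exemption £118000 → base £1079000
  £1079000 × 17% = £183430

Standard income tax:
  £84000 × 10% = £8400
  £289000 × 19% = £54910
  £474000 × 28% = £132720
  → £196030
  Less childcare facility credit £17000 → £179030

Excess of supplementary minimum tax over standard income tax: £183430 − £179030 = £4400.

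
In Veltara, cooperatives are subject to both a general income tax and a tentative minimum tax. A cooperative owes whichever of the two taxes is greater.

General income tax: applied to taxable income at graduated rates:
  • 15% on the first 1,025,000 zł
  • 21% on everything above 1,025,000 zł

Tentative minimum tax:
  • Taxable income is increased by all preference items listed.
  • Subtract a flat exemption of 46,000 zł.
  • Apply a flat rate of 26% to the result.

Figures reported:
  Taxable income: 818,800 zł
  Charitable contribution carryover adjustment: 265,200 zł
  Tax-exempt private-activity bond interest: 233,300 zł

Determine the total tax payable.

330,538 zł

General income tax:
  818,800 zł × 15% = 122,820 zł

Tentative minimum tax:
  Adjusted income: 818,800 zł + 265,200 zł + 233,300 zł = 1,317,300 zł
  Less exemption 46,000 zł → base 1,271,300 zł
  1,271,300 zł × 26% = 330,538 zł

330,538 zł > 122,820 zł, so the tentative minimum tax is the binding amount.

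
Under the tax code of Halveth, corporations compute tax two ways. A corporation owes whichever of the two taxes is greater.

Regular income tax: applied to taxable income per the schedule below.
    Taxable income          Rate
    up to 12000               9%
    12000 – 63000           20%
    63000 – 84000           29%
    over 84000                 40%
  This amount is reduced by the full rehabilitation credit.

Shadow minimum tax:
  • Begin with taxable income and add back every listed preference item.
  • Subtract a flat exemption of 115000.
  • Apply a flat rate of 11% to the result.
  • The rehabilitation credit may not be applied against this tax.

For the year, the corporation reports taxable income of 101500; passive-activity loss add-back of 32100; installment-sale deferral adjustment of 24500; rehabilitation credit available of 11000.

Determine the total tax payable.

Regular income tax:
  12000 × 9% = 1080
  51000 × 20% = 10200
  21000 × 29% = 6090
  17500 × 40% = 7000
  → 24370
  Less rehabilitation credit 11000 → 13370

Shadow minimum tax:
  Adjusted income: 101500 + 32100 + 24500 = 158100
  Less exemption 115000 → base 43100
  43100 × 11% = 4741

13370 > 4741, so the regular income tax governs.

13370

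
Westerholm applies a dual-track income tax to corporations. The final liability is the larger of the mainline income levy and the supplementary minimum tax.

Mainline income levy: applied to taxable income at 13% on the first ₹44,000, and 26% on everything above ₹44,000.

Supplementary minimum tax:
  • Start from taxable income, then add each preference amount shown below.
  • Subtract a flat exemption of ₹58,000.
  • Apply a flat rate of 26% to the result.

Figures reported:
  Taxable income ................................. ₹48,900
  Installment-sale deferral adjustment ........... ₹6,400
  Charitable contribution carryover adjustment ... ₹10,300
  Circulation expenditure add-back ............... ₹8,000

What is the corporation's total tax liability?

₹6,994

Supplementary minimum tax:
  Adjusted income: ₹48,900 + ₹6,400 + ₹10,300 + ₹8,000 = ₹73,600
  Less exemption ₹58,000 → base ₹15,600
  ₹15,600 × 26% = ₹4,056

Mainline income levy:
  ₹44,000 × 13% = ₹5,720
  ₹4,900 × 26% = ₹1,274
  → ₹6,994

₹6,994 > ₹4,056, so the mainline income levy governs.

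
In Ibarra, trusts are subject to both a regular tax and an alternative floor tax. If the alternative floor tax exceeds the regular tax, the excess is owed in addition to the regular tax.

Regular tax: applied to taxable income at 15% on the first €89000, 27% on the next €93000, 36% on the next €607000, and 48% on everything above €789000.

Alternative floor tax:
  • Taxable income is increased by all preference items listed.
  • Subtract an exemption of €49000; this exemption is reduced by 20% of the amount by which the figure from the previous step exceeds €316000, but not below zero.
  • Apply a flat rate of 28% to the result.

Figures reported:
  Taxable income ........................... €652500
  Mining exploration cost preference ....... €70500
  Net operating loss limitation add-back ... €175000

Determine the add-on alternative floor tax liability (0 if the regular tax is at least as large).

€43600

Regular tax:
  €89000 × 15% = €13350
  €93000 × 27% = €25110
  €470500 × 36% = €169380
  → €207840

Alternative floor tax:
  Adjusted income: €652500 + €70500 + €175000 = €898000
  Exemption: 20% × (€898000 − €316000) = €116400 ≥ €49000, so the exemption is fully phased out
  Base: €898000 − €0 = €898000
  €898000 × 28% = €251440

Excess of alternative floor tax over regular tax: €251440 − €207840 = €43600.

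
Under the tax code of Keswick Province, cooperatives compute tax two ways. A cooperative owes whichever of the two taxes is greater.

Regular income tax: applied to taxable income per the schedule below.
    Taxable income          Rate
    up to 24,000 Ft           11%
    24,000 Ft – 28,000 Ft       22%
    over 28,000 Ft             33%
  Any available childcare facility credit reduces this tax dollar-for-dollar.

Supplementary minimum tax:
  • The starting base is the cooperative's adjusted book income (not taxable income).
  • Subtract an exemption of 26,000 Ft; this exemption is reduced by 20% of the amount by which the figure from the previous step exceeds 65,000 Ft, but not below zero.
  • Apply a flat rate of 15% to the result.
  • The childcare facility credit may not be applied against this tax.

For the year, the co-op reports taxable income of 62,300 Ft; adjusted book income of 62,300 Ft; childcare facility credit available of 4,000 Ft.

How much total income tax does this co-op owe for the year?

Supplementary minimum tax:
  Base (adjusted book income): 62,300 Ft
  Exemption: 62,300 Ft ≤ 65,000 Ft, so full 26,000 Ft applies
  Base: 62,300 Ft − 26,000 Ft = 36,300 Ft
  36,300 Ft × 15% = 5,445 Ft

Regular income tax:
  24,000 Ft × 11% = 2,640 Ft
  4,000 Ft × 22% = 880 Ft
  34,300 Ft × 33% = 11,319 Ft
  → 14,839 Ft
  Less childcare facility credit 4,000 Ft → 10,839 Ft

10,839 Ft > 5,445 Ft, so the regular income tax governs.

10,839 Ft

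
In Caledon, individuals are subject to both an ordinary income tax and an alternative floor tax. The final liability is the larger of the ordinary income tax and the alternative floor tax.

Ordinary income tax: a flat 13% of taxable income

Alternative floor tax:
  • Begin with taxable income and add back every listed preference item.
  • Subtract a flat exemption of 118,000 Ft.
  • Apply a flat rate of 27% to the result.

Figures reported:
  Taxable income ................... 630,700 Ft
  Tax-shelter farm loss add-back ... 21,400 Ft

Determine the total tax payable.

Alternative floor tax:
  Adjusted income: 630,700 Ft + 21,400 Ft = 652,100 Ft
  Less exemption 118,000 Ft → base 534,100 Ft
  534,100 Ft × 27% = 144,207 Ft

Ordinary income tax:
  630,700 Ft × 13% = 81,991 Ft

144,207 Ft > 81,991 Ft, so the alternative floor tax is the binding amount.

144,207 Ft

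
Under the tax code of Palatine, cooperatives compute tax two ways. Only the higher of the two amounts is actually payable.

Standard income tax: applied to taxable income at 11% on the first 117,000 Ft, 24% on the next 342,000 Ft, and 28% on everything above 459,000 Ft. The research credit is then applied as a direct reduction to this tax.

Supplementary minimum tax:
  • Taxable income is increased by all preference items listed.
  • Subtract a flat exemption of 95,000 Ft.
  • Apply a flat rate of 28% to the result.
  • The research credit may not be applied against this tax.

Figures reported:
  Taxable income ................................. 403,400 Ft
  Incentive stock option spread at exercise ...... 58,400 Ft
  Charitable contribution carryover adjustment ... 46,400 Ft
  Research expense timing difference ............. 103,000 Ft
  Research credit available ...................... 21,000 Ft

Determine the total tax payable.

Standard income tax:
  117,000 Ft × 11% = 12,870 Ft
  286,400 Ft × 24% = 68,736 Ft
  → 81,606 Ft
  Less research credit 21,000 Ft → 60,606 Ft

Supplementary minimum tax:
  Adjusted income: 403,400 Ft + 58,400 Ft + 46,400 Ft + 103,000 Ft = 611,200 Ft
  Less exemption 95,000 Ft → base 516,200 Ft
  516,200 Ft × 28% = 144,536 Ft

144,536 Ft > 60,606 Ft, so the supplementary minimum tax is the binding amount.

144,536 Ft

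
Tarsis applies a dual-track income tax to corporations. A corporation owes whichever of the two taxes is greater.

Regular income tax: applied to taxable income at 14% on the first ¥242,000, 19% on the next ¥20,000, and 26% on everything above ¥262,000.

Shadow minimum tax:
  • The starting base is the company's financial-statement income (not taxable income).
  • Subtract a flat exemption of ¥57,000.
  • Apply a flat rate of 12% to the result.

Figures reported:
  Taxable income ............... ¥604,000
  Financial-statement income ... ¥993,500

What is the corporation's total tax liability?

¥126,600

Regular income tax:
  ¥242,000 × 14% = ¥33,880
  ¥20,000 × 19% = ¥3,800
  ¥342,000 × 26% = ¥88,920
  → ¥126,600

Shadow minimum tax:
  Base (financial-statement income): ¥993,500
  Less exemption ¥57,000 → base ¥936,500
  ¥936,500 × 12% = ¥112,380

¥126,600 > ¥112,380, so the regular income tax governs.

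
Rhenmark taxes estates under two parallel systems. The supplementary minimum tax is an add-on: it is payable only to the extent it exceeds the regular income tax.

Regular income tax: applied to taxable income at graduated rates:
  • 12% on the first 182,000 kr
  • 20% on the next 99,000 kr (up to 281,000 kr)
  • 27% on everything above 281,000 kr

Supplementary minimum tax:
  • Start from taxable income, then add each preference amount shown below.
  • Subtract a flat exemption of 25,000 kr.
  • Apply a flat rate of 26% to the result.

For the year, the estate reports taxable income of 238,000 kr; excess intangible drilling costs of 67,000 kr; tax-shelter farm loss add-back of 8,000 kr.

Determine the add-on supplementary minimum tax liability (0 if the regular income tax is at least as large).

41,840 kr

Supplementary minimum tax:
  Adjusted income: 238,000 kr + 67,000 kr + 8,000 kr = 313,000 kr
  Less exemption 25,000 kr → base 288,000 kr
  288,000 kr × 26% = 74,880 kr

Regular income tax:
  182,000 kr × 12% = 21,840 kr
  56,000 kr × 20% = 11,200 kr
  → 33,040 kr

Excess of supplementary minimum tax over regular income tax: 74,880 kr − 33,040 kr = 41,840 kr.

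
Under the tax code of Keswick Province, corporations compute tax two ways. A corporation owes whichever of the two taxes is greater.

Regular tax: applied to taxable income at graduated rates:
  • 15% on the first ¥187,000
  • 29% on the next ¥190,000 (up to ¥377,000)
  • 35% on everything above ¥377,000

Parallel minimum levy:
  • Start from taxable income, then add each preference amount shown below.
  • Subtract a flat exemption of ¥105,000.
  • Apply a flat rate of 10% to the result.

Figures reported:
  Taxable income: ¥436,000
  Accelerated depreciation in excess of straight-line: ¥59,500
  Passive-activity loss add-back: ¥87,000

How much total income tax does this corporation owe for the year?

Parallel minimum levy:
  Adjusted income: ¥436,000 + ¥59,500 + ¥87,000 = ¥582,500
  Less exemption ¥105,000 → base ¥477,500
  ¥477,500 × 10% = ¥47,750

Regular tax:
  ¥187,000 × 15% = ¥28,050
  ¥190,000 × 29% = ¥55,100
  ¥59,000 × 35% = ¥20,650
  → ¥103,800

¥103,800 > ¥47,750, so the regular tax governs.

¥103,800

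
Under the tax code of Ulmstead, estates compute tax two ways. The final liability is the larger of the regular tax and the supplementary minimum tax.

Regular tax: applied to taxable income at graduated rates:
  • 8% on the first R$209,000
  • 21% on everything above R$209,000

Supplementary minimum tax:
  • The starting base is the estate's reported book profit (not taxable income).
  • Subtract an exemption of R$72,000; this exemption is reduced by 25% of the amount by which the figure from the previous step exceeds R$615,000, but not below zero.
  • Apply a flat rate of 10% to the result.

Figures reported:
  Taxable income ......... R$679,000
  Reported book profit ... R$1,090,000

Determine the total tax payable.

Supplementary minimum tax:
  Base (reported book profit): R$1,090,000
  Exemption: 25% × (R$1,090,000 − R$615,000) = R$118,750 ≥ R$72,000, so the exemption is fully phased out
  Base: R$1,090,000 − R$0 = R$1,090,000
  R$1,090,000 × 10% = R$109,000

Regular tax:
  R$209,000 × 8% = R$16,720
  R$470,000 × 21% = R$98,700
  → R$115,420

R$115,420 > R$109,000, so the regular tax governs.

R$115,420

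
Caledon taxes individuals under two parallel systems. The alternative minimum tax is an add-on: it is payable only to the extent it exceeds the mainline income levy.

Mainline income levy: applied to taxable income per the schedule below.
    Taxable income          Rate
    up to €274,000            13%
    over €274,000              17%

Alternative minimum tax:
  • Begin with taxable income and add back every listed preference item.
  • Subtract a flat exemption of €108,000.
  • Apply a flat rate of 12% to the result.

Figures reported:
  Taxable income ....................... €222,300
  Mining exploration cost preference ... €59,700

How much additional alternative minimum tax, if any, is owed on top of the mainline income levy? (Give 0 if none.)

€0

Alternative minimum tax:
  Adjusted income: €222,300 + €59,700 = €282,000
  Less exemption €108,000 → base €174,000
  €174,000 × 12% = €20,880

Mainline income levy:
  €222,300 × 13% = €28,899

€20,880 ≤ €28,899, so no add-on is due.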